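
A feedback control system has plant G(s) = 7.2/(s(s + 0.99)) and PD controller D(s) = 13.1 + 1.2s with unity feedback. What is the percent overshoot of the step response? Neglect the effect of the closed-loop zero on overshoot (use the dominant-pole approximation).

Forward path: (13.1 + 1.2s)·7.2/(s(s+0.99)). The closed-loop characteristic equation is s² + (0.99 + 7.2·1.2)s + 7.2·13.1 = 0.
That is s² + 9.63s + 94.32 = 0, so ω_n = 9.712 rad/s and ζ = 9.63/(2·9.712) = 0.4958.
%OS = 100·exp(−πζ/√(1−ζ²)) = 16.6%.

16.6%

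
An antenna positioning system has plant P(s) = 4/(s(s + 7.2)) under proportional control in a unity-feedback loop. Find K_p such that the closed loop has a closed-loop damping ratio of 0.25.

K_p = 51.8

Closed-loop characteristic equation: s² + 7.2s + K_p·4 = 0.
So ω_n = √(4K_p) and 2ζω_n = 7.2, giving ζ = 7.2/(2√(4K_p)).
Setting ζ = 0.25: √(4K_p) = 7.2/(2·0.25) = 14.4, so K_p = 207.4/4 = 51.8.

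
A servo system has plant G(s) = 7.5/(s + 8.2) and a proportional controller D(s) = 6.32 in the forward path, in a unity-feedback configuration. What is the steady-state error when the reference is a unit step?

The loop is type 0. Static position error constant K_pos = D(0)·G(0) = 6.32·0.9146 = 5.78.
Steady-state error to a unit step: e_ss = 1/(1+K_pos) = 1/6.78 = 0.147.

0.147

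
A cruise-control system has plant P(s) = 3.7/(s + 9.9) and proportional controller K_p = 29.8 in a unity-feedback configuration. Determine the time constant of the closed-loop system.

τ = 0.00832 s

Closed-loop transfer function: T(s) = K_p·P(s)/(1 + K_p·P(s)) = 110.3/(s + 9.9 + 110.3) = 110.3/(s + 120.2).
Time constant τ = 1/120.2 = 0.00832 s.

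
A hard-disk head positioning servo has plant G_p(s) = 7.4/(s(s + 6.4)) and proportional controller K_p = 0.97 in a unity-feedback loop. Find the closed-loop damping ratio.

With unity feedback the closed-loop characteristic equation is s² + 6.4s + 0.97·7.4 = s² + 6.4s + 7.178 = 0.
So ω_n² = 7.178 ⇒ ω_n = 2.679 rad/s, and ζ = 6.4/(2ω_n) = 1.19.

ζ = 1.19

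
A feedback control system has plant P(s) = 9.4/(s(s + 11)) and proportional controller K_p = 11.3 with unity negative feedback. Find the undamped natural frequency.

With unity feedback the closed-loop characteristic equation is s² + 11s + 11.3·9.4 = s² + 11s + 106.2 = 0.
So ω_n² = 106.2 ⇒ ω_n = 10.31 rad/s, and ζ = 11/(2ω_n) = 0.534.

ω_n = 10.3 rad/s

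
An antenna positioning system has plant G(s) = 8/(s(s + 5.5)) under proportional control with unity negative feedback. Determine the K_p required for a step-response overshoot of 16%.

From %OS = 100·exp(−πζ/√(1−ζ²)) = 16%, ζ = −ln(0.16)/√(π²+ln²(0.16)) = 0.5039.
Characteristic equation s² + 5.5s + 8K_p = 0 gives ζ = 5.5/(2√(8K_p)).
Setting ζ = 0.5039: √(8K_p) = 5.5/(2·0.5039) = 5.458, so K_p = 29.79/8 = 3.72.

K_p = 3.72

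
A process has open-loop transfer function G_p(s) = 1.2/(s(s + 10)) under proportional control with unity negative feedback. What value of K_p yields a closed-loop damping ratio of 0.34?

Closed-loop characteristic equation: s² + 10s + K_p·1.2 = 0.
So ω_n = √(1.2K_p) and 2ζω_n = 10, giving ζ = 10/(2√(1.2K_p)).
Setting ζ = 0.34: √(1.2K_p) = 10/(2·0.34) = 14.71, so K_p = 216.3/1.2 = 180.

K_p = 180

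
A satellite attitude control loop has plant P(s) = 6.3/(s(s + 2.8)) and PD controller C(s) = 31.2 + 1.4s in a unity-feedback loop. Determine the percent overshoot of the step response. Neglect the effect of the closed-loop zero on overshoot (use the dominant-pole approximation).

Forward path: (31.2 + 1.4s)·6.3/(s(s+2.8)). The closed-loop characteristic equation is s² + (2.8 + 6.3·1.4)s + 6.3·31.2 = 0.
That is s² + 11.62s + 196.6 = 0, so ω_n = 14.02 rad/s and ζ = 11.62/(2·14.02) = 0.4144.
%OS = 100·exp(−πζ/√(1−ζ²)) = 23.9%.

23.9%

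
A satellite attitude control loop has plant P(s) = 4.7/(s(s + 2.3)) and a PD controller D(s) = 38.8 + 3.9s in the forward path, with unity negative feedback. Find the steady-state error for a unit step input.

The open loop D(s)P(s) has a pole at the origin (type 1), so the static position error constant is infinite and e_ss = 1/(1+∞) = 0.

0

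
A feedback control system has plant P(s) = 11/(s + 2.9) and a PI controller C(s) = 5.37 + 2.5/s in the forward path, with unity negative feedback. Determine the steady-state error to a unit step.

0

The open loop C(s)P(s) has a pole at the origin (type 1), so the static position error constant is infinite and e_ss = 1/(1+∞) = 0.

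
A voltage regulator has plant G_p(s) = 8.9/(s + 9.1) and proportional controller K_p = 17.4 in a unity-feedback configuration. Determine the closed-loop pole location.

Closed-loop transfer function: T(s) = K_p·G_p(s)/(1 + K_p·G_p(s)) = 154.9/(s + 9.1 + 154.9) = 154.9/(s + 164).
The closed-loop pole is at s = −164.

s = -164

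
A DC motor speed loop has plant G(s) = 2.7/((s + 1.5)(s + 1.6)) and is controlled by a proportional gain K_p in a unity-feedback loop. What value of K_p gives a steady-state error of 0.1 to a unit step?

K_p = 8

The loop is type 0, so e_ss(step) = 1/(1 + K_pos) with K_pos = K_p·G(0).
G(0) = 1.125. Require 1/(1 + K_p·1.125) = 0.1, so 1 + 1.125·K_p = 10.
K_p = (10 − 1)/1.125 = 8.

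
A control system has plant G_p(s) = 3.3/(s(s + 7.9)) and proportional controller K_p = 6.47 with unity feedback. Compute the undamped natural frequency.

ω_n = 4.62 rad/s

With unity feedback the closed-loop characteristic equation is s² + 7.9s + 6.47·3.3 = s² + 7.9s + 21.35 = 0.
So ω_n² = 21.35 ⇒ ω_n = 4.621 rad/s, and ζ = 7.9/(2ω_n) = 0.855.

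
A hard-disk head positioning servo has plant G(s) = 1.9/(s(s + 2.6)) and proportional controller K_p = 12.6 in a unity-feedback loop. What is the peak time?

T_p = 0.666 s

The closed-loop denominator s² + 2.6s + 23.94 gives ω_n = √23.94 = 4.893 and ζ = 2.6/(2ω_n) = 0.2657.
Damped frequency ω_d = ω_n√(1−ζ²) = 4.717 rad/s, so peak time T_p = π/ω_d = 0.666 s.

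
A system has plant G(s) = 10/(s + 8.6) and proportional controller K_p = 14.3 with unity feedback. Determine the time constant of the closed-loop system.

Closed-loop transfer function: T(s) = K_p·G(s)/(1 + K_p·G(s)) = 143/(s + 8.6 + 143) = 143/(s + 151.6).
Time constant τ = 1/151.6 = 0.0066 s.

τ = 0.0066 s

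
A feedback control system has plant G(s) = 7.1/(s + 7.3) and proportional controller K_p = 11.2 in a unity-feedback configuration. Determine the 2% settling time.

T_s ≈ 0.0461 s

Closed-loop transfer function: T(s) = K_p·G(s)/(1 + K_p·G(s)) = 79.52/(s + 7.3 + 79.52) = 79.52/(s + 86.82).
Time constant τ = 1/86.82 = 0.01152 s, so the 2% settling time is about 4τ = 0.0461 s.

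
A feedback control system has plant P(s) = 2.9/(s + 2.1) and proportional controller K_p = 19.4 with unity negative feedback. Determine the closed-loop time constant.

τ = 0.0171 s

Closed-loop transfer function: T(s) = K_p·P(s)/(1 + K_p·P(s)) = 56.26/(s + 2.1 + 56.26) = 56.26/(s + 58.36).
Time constant τ = 1/58.36 = 0.0171 s.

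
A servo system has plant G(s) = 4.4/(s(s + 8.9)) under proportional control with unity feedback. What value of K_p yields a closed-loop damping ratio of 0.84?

K_p = 6.38

Closed-loop characteristic equation: s² + 8.9s + K_p·4.4 = 0.
So ω_n = √(4.4K_p) and 2ζω_n = 8.9, giving ζ = 8.9/(2√(4.4K_p)).
Setting ζ = 0.84: √(4.4K_p) = 8.9/(2·0.84) = 5.298, so K_p = 28.06/4.4 = 6.38.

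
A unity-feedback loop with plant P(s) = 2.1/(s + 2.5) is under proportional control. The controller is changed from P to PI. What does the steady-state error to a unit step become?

0

The integrator makes K_pos = lim_{s→0} C(s)G(s) infinite, so e_ss = 1/(1+K_pos) = 0.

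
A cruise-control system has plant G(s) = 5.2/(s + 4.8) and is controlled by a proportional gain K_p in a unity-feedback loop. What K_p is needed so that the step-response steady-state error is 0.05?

K_p = 17.5

The loop is type 0, so e_ss(step) = 1/(1 + K_pos) with K_pos = K_p·G(0).
G(0) = 1.083. Require 1/(1 + K_p·1.083) = 0.05, so 1 + 1.083·K_p = 20.
K_p = (20 − 1)/1.083 = 17.5.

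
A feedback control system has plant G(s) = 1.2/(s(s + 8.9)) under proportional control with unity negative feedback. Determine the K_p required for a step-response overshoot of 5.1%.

K_p = 34.9

From %OS = 100·exp(−πζ/√(1−ζ²)) = 5.1%, ζ = −ln(0.051)/√(π²+ln²(0.051)) = 0.6877.
Characteristic equation s² + 8.9s + 1.2K_p = 0 gives ζ = 8.9/(2√(1.2K_p)).
Setting ζ = 0.6877: √(1.2K_p) = 8.9/(2·0.6877) = 6.471, so K_p = 41.87/1.2 = 34.9.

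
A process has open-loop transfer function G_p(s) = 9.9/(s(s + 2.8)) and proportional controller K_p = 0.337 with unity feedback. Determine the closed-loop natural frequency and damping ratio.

With unity feedback the closed-loop characteristic equation is s² + 2.8s + 0.337·9.9 = s² + 2.8s + 3.336 = 0.
Matching s² + 2ζω_n s + ω_n²: ω_n = √3.336 = 1.827 rad/s and 2ζω_n = 2.8, so ζ = 2.8/(2·1.827) = 0.766.

ω_n = 1.83 rad/s, ζ = 0.766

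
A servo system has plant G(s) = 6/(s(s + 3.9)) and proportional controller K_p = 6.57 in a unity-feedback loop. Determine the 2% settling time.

Closed-loop characteristic equation: s² + 3.9s + 39.42 = 0, so ω_n = 6.279 rad/s and ζ = 3.9/(2·6.279) = 0.3106.
2% settling time T_s ≈ 4/(ζω_n) = 4/1.95 = 2.05 s.

T_s ≈ 2.05 s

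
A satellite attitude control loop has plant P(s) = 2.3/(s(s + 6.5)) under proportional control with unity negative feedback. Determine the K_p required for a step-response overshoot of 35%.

From %OS = 100·exp(−πζ/√(1−ζ²)) = 35%, ζ = −ln(0.35)/√(π²+ln²(0.35)) = 0.3169.
Characteristic equation s² + 6.5s + 2.3K_p = 0 gives ζ = 6.5/(2√(2.3K_p)).
Setting ζ = 0.3169: √(2.3K_p) = 6.5/(2·0.3169) = 10.25, so K_p = 105.2/2.3 = 45.7.

K_p = 45.7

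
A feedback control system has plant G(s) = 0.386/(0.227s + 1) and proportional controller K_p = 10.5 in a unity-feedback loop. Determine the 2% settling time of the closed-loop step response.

T_s ≈ 0.18 s

Closed loop: T(s) = K_p·G/(1+K_p·G) = 4.053/(0.227s + 1 + 4.053), with pole at s = −(1 + 4.053)/0.227 = −22.26.
τ = 1/22.26 = 0.04492 s, so 2% settling time ≈ 4τ = 0.18 s.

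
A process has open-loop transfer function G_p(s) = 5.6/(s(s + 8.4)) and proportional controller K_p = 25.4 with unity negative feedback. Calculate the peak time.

T_p = 0.281 s

The closed-loop denominator s² + 8.4s + 142.2 gives ω_n = √142.2 = 11.93 and ζ = 8.4/(2ω_n) = 0.3522.
Damped frequency ω_d = ω_n√(1−ζ²) = 11.16 rad/s, so peak time T_p = π/ω_d = 0.281 s.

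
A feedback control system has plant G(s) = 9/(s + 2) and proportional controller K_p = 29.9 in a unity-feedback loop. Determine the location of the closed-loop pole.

s = -271.1

Closed-loop transfer function: T(s) = K_p·G(s)/(1 + K_p·G(s)) = 269.1/(s + 2 + 269.1) = 269.1/(s + 271.1).
The closed-loop pole is at s = −271.1.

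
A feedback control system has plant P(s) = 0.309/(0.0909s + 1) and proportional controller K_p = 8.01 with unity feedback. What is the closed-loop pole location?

Closed loop: T(s) = K_p·P/(1+K_p·P) = 2.475/(0.0909s + 1 + 2.475), with pole at s = −(1 + 2.475)/0.0909 = −38.23.

s = -38.23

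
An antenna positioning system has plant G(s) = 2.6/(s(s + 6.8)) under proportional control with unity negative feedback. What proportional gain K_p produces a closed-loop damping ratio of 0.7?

Closed-loop characteristic equation: s² + 6.8s + K_p·2.6 = 0.
So ω_n = √(2.6K_p) and 2ζω_n = 6.8, giving ζ = 6.8/(2√(2.6K_p)).
Setting ζ = 0.7: √(2.6K_p) = 6.8/(2·0.7) = 4.857, so K_p = 23.59/2.6 = 9.07.

K_p = 9.07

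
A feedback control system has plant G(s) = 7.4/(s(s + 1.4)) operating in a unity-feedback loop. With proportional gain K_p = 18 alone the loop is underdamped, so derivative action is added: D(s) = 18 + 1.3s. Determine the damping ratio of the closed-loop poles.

ζ = 0.477

Forward path: (18 + 1.3s)·7.4/(s(s+1.4)). The closed-loop characteristic equation is s² + (1.4 + 7.4·1.3)s + 7.4·18 = 0.
That is s² + 11.02s + 133.2 = 0, so ω_n = 11.54 rad/s and ζ = 11.02/(2·11.54) = 0.4774.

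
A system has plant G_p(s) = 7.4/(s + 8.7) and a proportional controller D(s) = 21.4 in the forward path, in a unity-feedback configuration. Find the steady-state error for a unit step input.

0.0521

The loop is type 0. Static position error constant K_pos = D(0)·G_p(0) = 21.4·0.8506 = 18.2.
Steady-state error to a unit step: e_ss = 1/(1+K_pos) = 1/19.2 = 0.0521.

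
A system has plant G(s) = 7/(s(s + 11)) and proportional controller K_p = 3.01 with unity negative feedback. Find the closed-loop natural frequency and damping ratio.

ω_n = 4.59 rad/s, ζ = 1.2

1 + K_p·G(s) = 0 gives s² + 11s + 21.07 = 0.
Matching s² + 2ζω_n s + ω_n²: ω_n = √21.07 = 4.59 rad/s and 2ζω_n = 11, so ζ = 11/(2·4.59) = 1.2.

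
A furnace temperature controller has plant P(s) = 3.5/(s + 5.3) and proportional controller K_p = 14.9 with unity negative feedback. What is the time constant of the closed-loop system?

Closed-loop transfer function: T(s) = K_p·P(s)/(1 + K_p·P(s)) = 52.15/(s + 5.3 + 52.15) = 52.15/(s + 57.45).
Time constant τ = 1/57.45 = 0.0174 s.

τ = 0.0174 s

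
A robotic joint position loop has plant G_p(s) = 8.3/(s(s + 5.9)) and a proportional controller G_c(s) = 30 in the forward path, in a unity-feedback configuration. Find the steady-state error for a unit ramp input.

0.0237

The loop has one pole at the origin (type 1). Velocity error constant K_v = lim_{s→0} s·G_c(s)G_p(s) = 30·8.3/5.9 = 42.2.
Steady-state error to a unit ramp: e_ss = 1/K_v = 0.0237.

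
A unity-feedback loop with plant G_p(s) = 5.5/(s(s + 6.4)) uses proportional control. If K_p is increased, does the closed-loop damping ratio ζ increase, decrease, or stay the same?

ζ = 6.4/(2√(5.5K_p)); increasing K_p raises the denominator, so ζ falls.

decrease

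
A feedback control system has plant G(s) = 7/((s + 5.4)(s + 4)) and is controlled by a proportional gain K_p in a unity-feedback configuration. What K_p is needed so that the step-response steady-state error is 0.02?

The loop is type 0, so e_ss(step) = 1/(1 + K_pos) with K_pos = K_p·G(0).
G(0) = 0.3241. Require 1/(1 + K_p·0.3241) = 0.02, so 1 + 0.3241·K_p = 50.
K_p = (50 − 1)/0.3241 = 151.

K_p = 151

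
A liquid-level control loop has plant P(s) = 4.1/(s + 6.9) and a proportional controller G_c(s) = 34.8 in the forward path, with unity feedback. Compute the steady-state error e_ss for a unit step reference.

The loop is type 0. Static position error constant K_pos = G_c(0)·P(0) = 34.8·0.5942 = 20.68.
Steady-state error to a unit step: e_ss = 1/(1+K_pos) = 1/21.68 = 0.0461.

0.0461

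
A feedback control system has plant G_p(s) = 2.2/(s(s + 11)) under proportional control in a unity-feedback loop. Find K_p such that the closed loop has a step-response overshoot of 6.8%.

From %OS = 100·exp(−πζ/√(1−ζ²)) = 6.8%, ζ = −ln(0.068)/√(π²+ln²(0.068)) = 0.6502.
Characteristic equation s² + 11s + 2.2K_p = 0 gives ζ = 11/(2√(2.2K_p)).
Setting ζ = 0.6502: √(2.2K_p) = 11/(2·0.6502) = 8.459, so K_p = 71.56/2.2 = 32.5.

K_p = 32.5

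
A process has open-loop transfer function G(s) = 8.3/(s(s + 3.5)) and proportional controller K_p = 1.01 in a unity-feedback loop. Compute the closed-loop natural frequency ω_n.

ω_n = 2.9 rad/s

The closed-loop denominator is s(s+3.5) + 1.01·8.3 = s² + 3.5s + 8.383.
Matching s² + 2ζω_n s + ω_n²: ω_n = √8.383 = 2.895 rad/s and 2ζω_n = 3.5, so ζ = 3.5/(2·2.895) = 0.604.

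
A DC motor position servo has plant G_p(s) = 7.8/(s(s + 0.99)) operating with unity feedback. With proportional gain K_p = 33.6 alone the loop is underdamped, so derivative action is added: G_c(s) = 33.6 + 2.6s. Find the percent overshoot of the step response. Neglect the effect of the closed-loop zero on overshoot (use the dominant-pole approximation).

Forward path: (33.6 + 2.6s)·7.8/(s(s+0.99)). The closed-loop characteristic equation is s² + (0.99 + 7.8·2.6)s + 7.8·33.6 = 0.
That is s² + 21.27s + 262.1 = 0, so ω_n = 16.19 rad/s and ζ = 21.27/(2·16.19) = 0.6569.
%OS = 100·exp(−πζ/√(1−ζ²)) = 6.47%.

6.47%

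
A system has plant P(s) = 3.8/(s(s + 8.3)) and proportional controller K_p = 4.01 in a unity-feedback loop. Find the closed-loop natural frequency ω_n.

ω_n = 3.9 rad/s

1 + K_p·P(s) = 0 gives s² + 8.3s + 15.24 = 0.
So ω_n² = 15.24 ⇒ ω_n = 3.904 rad/s, and ζ = 8.3/(2ω_n) = 1.06.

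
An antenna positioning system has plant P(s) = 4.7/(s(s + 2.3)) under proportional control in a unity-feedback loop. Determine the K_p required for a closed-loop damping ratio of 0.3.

Closed-loop characteristic equation: s² + 2.3s + K_p·4.7 = 0.
So ω_n = √(4.7K_p) and 2ζω_n = 2.3, giving ζ = 2.3/(2√(4.7K_p)).
Setting ζ = 0.3: √(4.7K_p) = 2.3/(2·0.3) = 3.833, so K_p = 14.69/4.7 = 3.13.

K_p = 3.13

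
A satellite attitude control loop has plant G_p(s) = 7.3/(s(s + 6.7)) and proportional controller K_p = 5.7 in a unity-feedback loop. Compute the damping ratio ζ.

With unity feedback the closed-loop characteristic equation is s² + 6.7s + 5.7·7.3 = s² + 6.7s + 41.61 = 0.
Matching s² + 2ζω_n s + ω_n²: ω_n = √41.61 = 6.451 rad/s and 2ζω_n = 6.7, so ζ = 6.7/(2·6.451) = 0.519.

ζ = 0.519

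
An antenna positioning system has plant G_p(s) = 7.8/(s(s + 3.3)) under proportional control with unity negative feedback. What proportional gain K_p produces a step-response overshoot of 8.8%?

K_p = 0.932

From %OS = 100·exp(−πζ/√(1−ζ²)) = 8.8%, ζ = −ln(0.088)/√(π²+ln²(0.088)) = 0.6119.
Characteristic equation s² + 3.3s + 7.8K_p = 0 gives ζ = 3.3/(2√(7.8K_p)).
Setting ζ = 0.6119: √(7.8K_p) = 3.3/(2·0.6119) = 2.697, so K_p = 7.271/7.8 = 0.932.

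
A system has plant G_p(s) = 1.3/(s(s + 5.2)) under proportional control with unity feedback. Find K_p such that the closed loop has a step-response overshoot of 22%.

From %OS = 100·exp(−πζ/√(1−ζ²)) = 22%, ζ = −ln(0.22)/√(π²+ln²(0.22)) = 0.4342.
Characteristic equation s² + 5.2s + 1.3K_p = 0 gives ζ = 5.2/(2√(1.3K_p)).
Setting ζ = 0.4342: √(1.3K_p) = 5.2/(2·0.4342) = 5.988, so K_p = 35.86/1.3 = 27.6.

K_p = 27.6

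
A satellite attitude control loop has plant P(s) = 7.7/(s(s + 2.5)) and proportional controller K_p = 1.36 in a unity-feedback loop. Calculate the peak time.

T_p = 1.05 s

Closed-loop characteristic equation: s² + 2.5s + 10.47 = 0, so ω_n = 3.236 rad/s and ζ = 2.5/(2·3.236) = 0.3863.
Damped frequency ω_d = ω_n√(1−ζ²) = 2.985 rad/s, so peak time T_p = π/ω_d = 1.05 s.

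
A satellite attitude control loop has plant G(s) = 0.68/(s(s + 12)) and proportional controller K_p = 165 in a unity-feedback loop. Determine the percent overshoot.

11.5%

From 1 + K_pG(s) = 0: s² + 12s + 112.2 = 0 ⇒ ω_n = 10.59, ζ = 0.5664.
%OS = 100·exp(−πζ/√(1−ζ²)) = 100·exp(−π·0.5664/√0.6791) = 11.5%.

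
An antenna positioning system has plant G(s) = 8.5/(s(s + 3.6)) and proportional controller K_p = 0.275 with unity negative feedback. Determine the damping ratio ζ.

1 + K_p·G(s) = 0 gives s² + 3.6s + 2.338 = 0.
Matching s² + 2ζω_n s + ω_n²: ω_n = √2.338 = 1.529 rad/s and 2ζω_n = 3.6, so ζ = 3.6/(2·1.529) = 1.18.

ζ = 1.18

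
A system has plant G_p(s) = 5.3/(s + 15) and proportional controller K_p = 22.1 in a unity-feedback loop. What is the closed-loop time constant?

τ = 0.00757 s

Closed-loop transfer function: T(s) = K_p·G_p(s)/(1 + K_p·G_p(s)) = 117.1/(s + 15 + 117.1) = 117.1/(s + 132.1).
Time constant τ = 1/132.1 = 0.00757 s.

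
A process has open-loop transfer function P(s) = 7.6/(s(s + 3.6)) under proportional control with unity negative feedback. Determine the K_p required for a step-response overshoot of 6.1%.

From %OS = 100·exp(−πζ/√(1−ζ²)) = 6.1%, ζ = −ln(0.061)/√(π²+ln²(0.061)) = 0.6649.
Characteristic equation s² + 3.6s + 7.6K_p = 0 gives ζ = 3.6/(2√(7.6K_p)).
Setting ζ = 0.6649: √(7.6K_p) = 3.6/(2·0.6649) = 2.707, so K_p = 7.328/7.6 = 0.964.

K_p = 0.964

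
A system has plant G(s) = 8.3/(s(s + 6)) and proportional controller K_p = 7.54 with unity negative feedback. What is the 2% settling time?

T_s ≈ 1.33 s

Closed-loop characteristic equation: s² + 6s + 62.58 = 0, so ω_n = 7.911 rad/s and ζ = 6/(2·7.911) = 0.3792.
2% settling time T_s ≈ 4/(ζω_n) = 4/3 = 1.33 s.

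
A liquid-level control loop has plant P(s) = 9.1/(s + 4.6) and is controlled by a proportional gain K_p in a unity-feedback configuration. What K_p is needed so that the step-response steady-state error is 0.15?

Steady-state error for a unit step on this type-0 loop is 1/(1 + K_p·P(0)).
P(0) = 1.978. Require 1/(1 + K_p·1.978) = 0.15, so 1 + 1.978·K_p = 6.667.
K_p = (6.667 − 1)/1.978 = 2.86.

K_p = 2.86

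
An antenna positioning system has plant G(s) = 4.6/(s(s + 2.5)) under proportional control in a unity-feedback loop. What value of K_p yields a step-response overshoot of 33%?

From %OS = 100·exp(−πζ/√(1−ζ²)) = 33%, ζ = −ln(0.33)/√(π²+ln²(0.33)) = 0.3328.
Characteristic equation s² + 2.5s + 4.6K_p = 0 gives ζ = 2.5/(2√(4.6K_p)).
Setting ζ = 0.3328: √(4.6K_p) = 2.5/(2·0.3328) = 3.756, so K_p = 14.11/4.6 = 3.07.

K_p = 3.07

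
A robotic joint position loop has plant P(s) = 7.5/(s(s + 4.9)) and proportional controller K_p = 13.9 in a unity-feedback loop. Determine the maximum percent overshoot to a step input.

46%

Closed-loop characteristic equation: s² + 4.9s + 104.2 = 0, so ω_n = 10.21 rad/s and ζ = 4.9/(2·10.21) = 0.24.
%OS = 100·exp(−πζ/√(1−ζ²)) = 100·exp(−π·0.24/√0.9424) = 46%.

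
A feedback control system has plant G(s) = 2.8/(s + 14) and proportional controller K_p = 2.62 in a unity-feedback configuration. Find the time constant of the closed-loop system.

Closed-loop transfer function: T(s) = K_p·G(s)/(1 + K_p·G(s)) = 7.336/(s + 14 + 7.336) = 7.336/(s + 21.34).
Time constant τ = 1/21.34 = 0.0469 s.

τ = 0.0469 s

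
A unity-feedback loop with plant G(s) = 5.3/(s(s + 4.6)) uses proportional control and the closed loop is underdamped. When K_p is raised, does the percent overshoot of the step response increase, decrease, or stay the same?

increase

Characteristic equation s² + 4.6s + K_p·5.3 = 0: raising K_p raises ω_n while 2ζω_n = 4.6 is fixed, so ζ falls and overshoot grows.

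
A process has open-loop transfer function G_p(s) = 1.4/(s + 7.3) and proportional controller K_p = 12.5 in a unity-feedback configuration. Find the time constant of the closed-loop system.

τ = 0.0403 s

Closed-loop transfer function: T(s) = K_p·G_p(s)/(1 + K_p·G_p(s)) = 17.5/(s + 7.3 + 17.5) = 17.5/(s + 24.8).
Time constant τ = 1/24.8 = 0.0403 s.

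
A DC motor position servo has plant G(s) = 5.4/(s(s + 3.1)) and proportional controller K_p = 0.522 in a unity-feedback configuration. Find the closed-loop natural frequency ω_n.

ω_n = 1.68 rad/s

With unity feedback the closed-loop characteristic equation is s² + 3.1s + 0.522·5.4 = s² + 3.1s + 2.819 = 0.
Matching s² + 2ζω_n s + ω_n²: ω_n = √2.819 = 1.679 rad/s and 2ζω_n = 3.1, so ζ = 3.1/(2·1.679) = 0.923.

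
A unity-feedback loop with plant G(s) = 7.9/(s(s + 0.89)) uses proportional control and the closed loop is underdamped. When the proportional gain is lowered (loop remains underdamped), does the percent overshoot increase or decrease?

decrease

ζ = 0.89/(2√(7.9K_p)) rises as K_p falls; higher damping means less overshoot.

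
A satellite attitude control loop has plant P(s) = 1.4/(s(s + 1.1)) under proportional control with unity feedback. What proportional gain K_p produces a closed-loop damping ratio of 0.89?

K_p = 0.273

Closed-loop characteristic equation: s² + 1.1s + K_p·1.4 = 0.
So ω_n = √(1.4K_p) and 2ζω_n = 1.1, giving ζ = 1.1/(2√(1.4K_p)).
Setting ζ = 0.89: √(1.4K_p) = 1.1/(2·0.89) = 0.618, so K_p = 0.3819/1.4 = 0.273.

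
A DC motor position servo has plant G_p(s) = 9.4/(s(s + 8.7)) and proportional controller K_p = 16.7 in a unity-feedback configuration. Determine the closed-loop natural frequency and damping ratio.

ω_n = 12.5 rad/s, ζ = 0.347

With unity feedback the closed-loop characteristic equation is s² + 8.7s + 16.7·9.4 = s² + 8.7s + 157 = 0.
Matching s² + 2ζω_n s + ω_n²: ω_n = √157 = 12.53 rad/s and 2ζω_n = 8.7, so ζ = 8.7/(2·12.53) = 0.347.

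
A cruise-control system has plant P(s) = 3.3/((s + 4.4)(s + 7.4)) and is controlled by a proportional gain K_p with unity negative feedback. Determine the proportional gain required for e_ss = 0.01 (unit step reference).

K_p = 977

Steady-state error for a unit step on this type-0 loop is 1/(1 + K_p·P(0)).
P(0) = 0.1014. Require 1/(1 + K_p·0.1014) = 0.01, so 1 + 0.1014·K_p = 100.
K_p = (100 − 1)/0.1014 = 977.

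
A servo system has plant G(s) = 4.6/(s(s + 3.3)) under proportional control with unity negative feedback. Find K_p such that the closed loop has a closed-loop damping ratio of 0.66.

K_p = 1.36

Closed-loop characteristic equation: s² + 3.3s + K_p·4.6 = 0.
So ω_n = √(4.6K_p) and 2ζω_n = 3.3, giving ζ = 3.3/(2√(4.6K_p)).
Setting ζ = 0.66: √(4.6K_p) = 3.3/(2·0.66) = 2.5, so K_p = 6.25/4.6 = 1.36.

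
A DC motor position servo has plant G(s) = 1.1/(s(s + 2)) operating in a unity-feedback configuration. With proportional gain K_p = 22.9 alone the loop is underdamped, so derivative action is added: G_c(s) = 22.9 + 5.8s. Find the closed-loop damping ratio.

Forward path: (22.9 + 5.8s)·1.1/(s(s+2)). The closed-loop characteristic equation is s² + (2 + 1.1·5.8)s + 1.1·22.9 = 0.
That is s² + 8.38s + 25.19 = 0, so ω_n = 5.019 rad/s and ζ = 8.38/(2·5.019) = 0.8348.

ζ = 0.835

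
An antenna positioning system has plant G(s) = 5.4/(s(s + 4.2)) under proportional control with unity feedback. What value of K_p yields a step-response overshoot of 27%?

K_p = 5.52

From %OS = 100·exp(−πζ/√(1−ζ²)) = 27%, ζ = −ln(0.27)/√(π²+ln²(0.27)) = 0.3847.
Characteristic equation s² + 4.2s + 5.4K_p = 0 gives ζ = 4.2/(2√(5.4K_p)).
Setting ζ = 0.3847: √(5.4K_p) = 4.2/(2·0.3847) = 5.459, so K_p = 29.8/5.4 = 5.52.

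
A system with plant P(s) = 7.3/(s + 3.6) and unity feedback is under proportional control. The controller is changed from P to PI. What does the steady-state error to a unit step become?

The integrator makes K_pos = lim_{s→0} C(s)G(s) infinite, so e_ss = 1/(1+K_pos) = 0.

0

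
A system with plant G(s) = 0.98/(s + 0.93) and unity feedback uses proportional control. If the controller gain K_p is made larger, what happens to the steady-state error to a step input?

The position error constant K_pos = K_p·G(0) grows with K_p, and e_ss = 1/(1+K_pos) falls.

decrease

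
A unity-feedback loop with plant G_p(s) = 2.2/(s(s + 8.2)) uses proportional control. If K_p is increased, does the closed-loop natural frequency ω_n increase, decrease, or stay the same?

ω_n = √(2.2·K_p), which grows with K_p.

increase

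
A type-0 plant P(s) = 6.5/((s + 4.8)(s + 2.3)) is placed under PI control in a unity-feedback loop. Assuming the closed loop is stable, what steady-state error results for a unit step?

0

The PI controller's integrator makes the forward path type 1, so e_ss to a step is zero.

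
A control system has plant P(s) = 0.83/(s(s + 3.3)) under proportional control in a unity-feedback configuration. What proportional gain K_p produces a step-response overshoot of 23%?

K_p = 18.3

From %OS = 100·exp(−πζ/√(1−ζ²)) = 23%, ζ = −ln(0.23)/√(π²+ln²(0.23)) = 0.4237.
Characteristic equation s² + 3.3s + 0.83K_p = 0 gives ζ = 3.3/(2√(0.83K_p)).
Setting ζ = 0.4237: √(0.83K_p) = 3.3/(2·0.4237) = 3.894, so K_p = 15.16/0.83 = 18.3.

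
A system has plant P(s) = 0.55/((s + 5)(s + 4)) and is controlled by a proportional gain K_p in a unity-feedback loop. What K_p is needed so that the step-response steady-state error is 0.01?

K_p = 3600

The loop is type 0, so e_ss(step) = 1/(1 + K_pos) with K_pos = K_p·P(0).
P(0) = 0.0275. Require 1/(1 + K_p·0.0275) = 0.01, so 1 + 0.0275·K_p = 100.
K_p = (100 − 1)/0.0275 = 3600.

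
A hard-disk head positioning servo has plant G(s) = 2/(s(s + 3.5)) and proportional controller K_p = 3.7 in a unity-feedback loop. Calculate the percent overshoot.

7.14%

The closed-loop denominator s² + 3.5s + 7.4 gives ω_n = √7.4 = 2.72 and ζ = 3.5/(2ω_n) = 0.6433.
%OS = 100·exp(−πζ/√(1−ζ²)) = 100·exp(−π·0.6433/√0.5861) = 7.14%.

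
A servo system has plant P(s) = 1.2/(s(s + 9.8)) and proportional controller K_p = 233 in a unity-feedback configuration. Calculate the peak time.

T_p = 0.197 s

Closed-loop characteristic equation: s² + 9.8s + 279.6 = 0, so ω_n = 16.72 rad/s and ζ = 9.8/(2·16.72) = 0.293.
Damped frequency ω_d = ω_n√(1−ζ²) = 15.99 rad/s, so peak time T_p = π/ω_d = 0.197 s.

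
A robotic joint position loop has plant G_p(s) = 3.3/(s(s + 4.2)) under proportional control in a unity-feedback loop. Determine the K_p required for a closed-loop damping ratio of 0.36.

Closed-loop characteristic equation: s² + 4.2s + K_p·3.3 = 0.
So ω_n = √(3.3K_p) and 2ζω_n = 4.2, giving ζ = 4.2/(2√(3.3K_p)).
Setting ζ = 0.36: √(3.3K_p) = 4.2/(2·0.36) = 5.833, so K_p = 34.03/3.3 = 10.3.

K_p = 10.3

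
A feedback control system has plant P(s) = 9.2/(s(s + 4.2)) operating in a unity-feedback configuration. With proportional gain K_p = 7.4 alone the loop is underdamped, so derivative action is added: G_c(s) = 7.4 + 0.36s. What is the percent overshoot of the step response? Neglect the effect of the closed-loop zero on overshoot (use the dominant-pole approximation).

Forward path: (7.4 + 0.36s)·9.2/(s(s+4.2)). The closed-loop characteristic equation is s² + (4.2 + 9.2·0.36)s + 9.2·7.4 = 0.
That is s² + 7.512s + 68.08 = 0, so ω_n = 8.251 rad/s and ζ = 7.512/(2·8.251) = 0.4552.
%OS = 100·exp(−πζ/√(1−ζ²)) = 20.1%.

20.1%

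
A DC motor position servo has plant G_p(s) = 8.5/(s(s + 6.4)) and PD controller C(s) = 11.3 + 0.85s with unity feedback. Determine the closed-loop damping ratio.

ζ = 0.695

Forward path: (11.3 + 0.85s)·8.5/(s(s+6.4)). The closed-loop characteristic equation is s² + (6.4 + 8.5·0.85)s + 8.5·11.3 = 0.
That is s² + 13.62s + 96.05 = 0, so ω_n = 9.801 rad/s and ζ = 13.62/(2·9.801) = 0.6951.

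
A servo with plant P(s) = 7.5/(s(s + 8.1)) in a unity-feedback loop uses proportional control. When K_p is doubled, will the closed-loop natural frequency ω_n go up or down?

increase

ω_n = √(7.5·K_p), which grows with K_p.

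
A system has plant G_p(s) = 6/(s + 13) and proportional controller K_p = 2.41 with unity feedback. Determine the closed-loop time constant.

τ = 0.0364 s

Closed-loop transfer function: T(s) = K_p·G_p(s)/(1 + K_p·G_p(s)) = 14.46/(s + 13 + 14.46) = 14.46/(s + 27.46).
Time constant τ = 1/27.46 = 0.0364 s.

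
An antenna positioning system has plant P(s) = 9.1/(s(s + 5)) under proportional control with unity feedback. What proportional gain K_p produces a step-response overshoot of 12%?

K_p = 2.19

From %OS = 100·exp(−πζ/√(1−ζ²)) = 12%, ζ = −ln(0.12)/√(π²+ln²(0.12)) = 0.5594.
Characteristic equation s² + 5s + 9.1K_p = 0 gives ζ = 5/(2√(9.1K_p)).
Setting ζ = 0.5594: √(9.1K_p) = 5/(2·0.5594) = 4.469, so K_p = 19.97/9.1 = 2.19.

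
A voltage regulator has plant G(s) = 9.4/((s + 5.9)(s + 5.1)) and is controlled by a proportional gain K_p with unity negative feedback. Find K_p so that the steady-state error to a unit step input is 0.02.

K_p = 157

For a type-0 loop with proportional control, e_ss = 1/(1 + K_p·G(0)).
G(0) = 0.3124. Require 1/(1 + K_p·0.3124) = 0.02, so 1 + 0.3124·K_p = 50.
K_p = (50 − 1)/0.3124 = 157.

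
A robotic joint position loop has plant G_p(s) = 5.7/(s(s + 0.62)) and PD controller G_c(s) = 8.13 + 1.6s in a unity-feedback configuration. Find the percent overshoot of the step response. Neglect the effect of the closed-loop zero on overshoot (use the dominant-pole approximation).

4.01%

Forward path: (8.13 + 1.6s)·5.7/(s(s+0.62)). The closed-loop characteristic equation is s² + (0.62 + 5.7·1.6)s + 5.7·8.13 = 0.
That is s² + 9.74s + 46.34 = 0, so ω_n = 6.807 rad/s and ζ = 9.74/(2·6.807) = 0.7154.
%OS = 100·exp(−πζ/√(1−ζ²)) = 4.01%.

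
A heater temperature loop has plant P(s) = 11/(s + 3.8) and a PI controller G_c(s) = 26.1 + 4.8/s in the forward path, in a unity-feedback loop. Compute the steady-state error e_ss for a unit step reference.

The open loop G_c(s)P(s) has a pole at the origin (type 1), so the static position error constant is infinite and e_ss = 1/(1+∞) = 0.

0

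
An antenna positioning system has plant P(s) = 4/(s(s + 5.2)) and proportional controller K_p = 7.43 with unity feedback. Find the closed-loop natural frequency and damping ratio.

ω_n = 5.45 rad/s, ζ = 0.477

The closed-loop denominator is s(s+5.2) + 7.43·4 = s² + 5.2s + 29.72.
So ω_n² = 29.72 ⇒ ω_n = 5.452 rad/s, and ζ = 5.2/(2ω_n) = 0.477.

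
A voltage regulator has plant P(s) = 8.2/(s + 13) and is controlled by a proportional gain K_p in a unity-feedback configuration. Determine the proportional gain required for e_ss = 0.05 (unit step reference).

For a type-0 loop with proportional control, e_ss = 1/(1 + K_p·P(0)).
P(0) = 0.6308. Require 1/(1 + K_p·0.6308) = 0.05, so 1 + 0.6308·K_p = 20.
K_p = (20 − 1)/0.6308 = 30.1.

K_p = 30.1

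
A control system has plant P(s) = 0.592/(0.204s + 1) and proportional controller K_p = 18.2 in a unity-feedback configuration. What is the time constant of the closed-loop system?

τ = 0.0173 s

Closed loop: T(s) = K_p·P/(1+K_p·P) = 10.77/(0.204s + 1 + 10.77), with pole at s = −(1 + 10.77)/0.204 = −57.72.
Closed-loop time constant τ = 1/57.72 = 0.0173 s.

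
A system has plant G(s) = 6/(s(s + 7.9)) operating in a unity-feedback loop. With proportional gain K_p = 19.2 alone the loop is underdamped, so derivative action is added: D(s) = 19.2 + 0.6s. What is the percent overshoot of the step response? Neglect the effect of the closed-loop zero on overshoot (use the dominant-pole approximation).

Forward path: (19.2 + 0.6s)·6/(s(s+7.9)). The closed-loop characteristic equation is s² + (7.9 + 6·0.6)s + 6·19.2 = 0.
That is s² + 11.5s + 115.2 = 0, so ω_n = 10.73 rad/s and ζ = 11.5/(2·10.73) = 0.5357.
%OS = 100·exp(−πζ/√(1−ζ²)) = 13.6%.

13.6%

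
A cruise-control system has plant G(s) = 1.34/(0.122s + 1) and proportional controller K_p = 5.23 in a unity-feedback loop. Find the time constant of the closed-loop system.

Closed loop: T(s) = K_p·G/(1+K_p·G) = 7.008/(0.122s + 1 + 7.008), with pole at s = −(1 + 7.008)/0.122 = −65.64.
Closed-loop time constant τ = 1/65.64 = 0.0152 s.

τ = 0.0152 s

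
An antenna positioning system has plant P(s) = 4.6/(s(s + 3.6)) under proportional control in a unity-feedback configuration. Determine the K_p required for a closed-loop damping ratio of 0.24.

K_p = 12.2

Closed-loop characteristic equation: s² + 3.6s + K_p·4.6 = 0.
So ω_n = √(4.6K_p) and 2ζω_n = 3.6, giving ζ = 3.6/(2√(4.6K_p)).
Setting ζ = 0.24: √(4.6K_p) = 3.6/(2·0.24) = 7.5, so K_p = 56.25/4.6 = 12.2.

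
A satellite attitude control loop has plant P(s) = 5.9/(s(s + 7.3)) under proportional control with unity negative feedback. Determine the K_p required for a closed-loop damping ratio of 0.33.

Closed-loop characteristic equation: s² + 7.3s + K_p·5.9 = 0.
So ω_n = √(5.9K_p) and 2ζω_n = 7.3, giving ζ = 7.3/(2√(5.9K_p)).
Setting ζ = 0.33: √(5.9K_p) = 7.3/(2·0.33) = 11.06, so K_p = 122.3/5.9 = 20.7.

K_p = 20.7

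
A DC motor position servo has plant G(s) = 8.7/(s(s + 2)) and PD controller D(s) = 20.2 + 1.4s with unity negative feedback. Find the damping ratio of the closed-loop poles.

Forward path: (20.2 + 1.4s)·8.7/(s(s+2)). The closed-loop characteristic equation is s² + (2 + 8.7·1.4)s + 8.7·20.2 = 0.
That is s² + 14.18s + 175.7 = 0, so ω_n = 13.26 rad/s and ζ = 14.18/(2·13.26) = 0.5348.

ζ = 0.535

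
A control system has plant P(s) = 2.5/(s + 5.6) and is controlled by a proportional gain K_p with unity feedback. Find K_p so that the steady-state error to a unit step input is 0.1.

Steady-state error for a unit step on this type-0 loop is 1/(1 + K_p·P(0)).
P(0) = 0.4464. Require 1/(1 + K_p·0.4464) = 0.1, so 1 + 0.4464·K_p = 10.
K_p = (10 − 1)/0.4464 = 20.2.

K_p = 20.2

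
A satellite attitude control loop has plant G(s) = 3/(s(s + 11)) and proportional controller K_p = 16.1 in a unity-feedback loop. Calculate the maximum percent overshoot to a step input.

1.71%

The closed-loop denominator s² + 11s + 48.3 gives ω_n = √48.3 = 6.95 and ζ = 11/(2ω_n) = 0.7914.
%OS = 100·exp(−πζ/√(1−ζ²)) = 100·exp(−π·0.7914/√0.3737) = 1.71%.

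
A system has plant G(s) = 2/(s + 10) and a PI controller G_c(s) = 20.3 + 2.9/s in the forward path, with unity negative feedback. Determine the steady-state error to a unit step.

0

The open loop G_c(s)G(s) has a pole at the origin (type 1), so the static position error constant is infinite and e_ss = 1/(1+∞) = 0.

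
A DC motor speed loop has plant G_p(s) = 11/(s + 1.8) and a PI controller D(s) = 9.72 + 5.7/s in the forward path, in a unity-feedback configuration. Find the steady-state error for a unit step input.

The open loop D(s)G_p(s) has a pole at the origin (type 1), so the static position error constant is infinite and e_ss = 1/(1+∞) = 0.

0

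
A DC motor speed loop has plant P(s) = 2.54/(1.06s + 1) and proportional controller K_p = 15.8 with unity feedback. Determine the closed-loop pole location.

s = -38.8

Closed loop: T(s) = K_p·P/(1+K_p·P) = 40.13/(1.06s + 1 + 40.13), with pole at s = −(1 + 40.13)/1.06 = −38.8.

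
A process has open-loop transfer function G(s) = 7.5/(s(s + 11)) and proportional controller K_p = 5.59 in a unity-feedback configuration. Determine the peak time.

From 1 + K_pG(s) = 0: s² + 11s + 41.92 = 0 ⇒ ω_n = 6.475, ζ = 0.8494.
Damped frequency ω_d = ω_n√(1−ζ²) = 3.417 rad/s, so peak time T_p = π/ω_d = 0.919 s.

T_p = 0.919 s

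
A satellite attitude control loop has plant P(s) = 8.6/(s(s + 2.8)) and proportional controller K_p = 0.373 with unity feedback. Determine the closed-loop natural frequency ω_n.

ω_n = 1.79 rad/s

1 + K_p·P(s) = 0 gives s² + 2.8s + 3.208 = 0.
Matching s² + 2ζω_n s + ω_n²: ω_n = √3.208 = 1.791 rad/s and 2ζω_n = 2.8, so ζ = 2.8/(2·1.791) = 0.782.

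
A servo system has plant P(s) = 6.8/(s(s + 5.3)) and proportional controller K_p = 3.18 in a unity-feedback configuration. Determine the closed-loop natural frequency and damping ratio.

ω_n = 4.65 rad/s, ζ = 0.57

1 + K_p·P(s) = 0 gives s² + 5.3s + 21.62 = 0.
So ω_n² = 21.62 ⇒ ω_n = 4.65 rad/s, and ζ = 5.3/(2ω_n) = 0.57.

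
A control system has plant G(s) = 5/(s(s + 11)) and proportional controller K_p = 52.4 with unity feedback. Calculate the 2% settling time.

T_s ≈ 0.727 s

From 1 + K_pG(s) = 0: s² + 11s + 262 = 0 ⇒ ω_n = 16.19, ζ = 0.3398.
2% settling time T_s ≈ 4/(ζω_n) = 4/5.5 = 0.727 s.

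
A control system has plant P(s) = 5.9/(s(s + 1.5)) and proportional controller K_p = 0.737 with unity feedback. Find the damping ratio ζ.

ζ = 0.36

1 + K_p·P(s) = 0 gives s² + 1.5s + 4.348 = 0.
So ω_n² = 4.348 ⇒ ω_n = 2.085 rad/s, and ζ = 1.5/(2ω_n) = 0.36.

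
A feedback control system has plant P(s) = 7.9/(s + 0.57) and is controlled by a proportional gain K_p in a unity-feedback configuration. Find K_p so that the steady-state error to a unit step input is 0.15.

K_p = 0.409

Steady-state error for a unit step on this type-0 loop is 1/(1 + K_p·P(0)).
P(0) = 13.86. Require 1/(1 + K_p·13.86) = 0.15, so 1 + 13.86·K_p = 6.667.
K_p = (6.667 − 1)/13.86 = 0.409.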